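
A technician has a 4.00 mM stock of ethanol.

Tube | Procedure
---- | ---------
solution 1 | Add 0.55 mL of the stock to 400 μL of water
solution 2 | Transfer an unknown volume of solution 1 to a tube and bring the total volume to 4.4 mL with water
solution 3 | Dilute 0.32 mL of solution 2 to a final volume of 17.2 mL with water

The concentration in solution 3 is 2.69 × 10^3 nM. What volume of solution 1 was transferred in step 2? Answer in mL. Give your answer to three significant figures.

0.275 mL

Step 1: 0.55 mL + 400 μL = 0.95 mL total → factor 0.95/0.55 = 1.7273
Step 2: v brought to 4.4 mL → factor = 4.4 mL/v
Step 3: 0.32 mL brought to 17.2 mL → factor 17.2/0.32 = 53.75
Product of known-step factors = 92.841
Overall factor = 4.00 mM / (2.69 × 10^3 nM) = 1487
Step-2 factor = 1487 / 92.841 = 16.017
v = 4.4 mL / 16.017 = 0.275 mL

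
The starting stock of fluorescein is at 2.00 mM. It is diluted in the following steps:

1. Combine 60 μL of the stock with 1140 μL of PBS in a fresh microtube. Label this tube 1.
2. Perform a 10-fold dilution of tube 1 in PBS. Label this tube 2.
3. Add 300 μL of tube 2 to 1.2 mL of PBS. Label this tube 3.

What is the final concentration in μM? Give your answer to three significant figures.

2.00 μM

Step 1: 60 μL + 1140 μL = 1200 μL total → factor 1200/60 = 20
Step 2: 10-fold → factor 10
Step 3: 300 μL + 1.2 mL = 1500 μL total → factor 1500/300 = 5
Overall dilution factor = 20 × 10 × 5 = 1000
Final = 2.00 mM / 1000 = 0.002000 mM = 2.00 μM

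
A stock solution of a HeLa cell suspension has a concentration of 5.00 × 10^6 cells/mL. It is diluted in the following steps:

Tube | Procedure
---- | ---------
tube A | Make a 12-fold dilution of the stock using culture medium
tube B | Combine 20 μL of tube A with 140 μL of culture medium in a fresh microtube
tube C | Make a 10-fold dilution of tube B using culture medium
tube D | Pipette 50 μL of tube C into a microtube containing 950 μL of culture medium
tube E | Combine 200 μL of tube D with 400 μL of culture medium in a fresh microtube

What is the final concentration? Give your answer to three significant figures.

86.8 cells/mL

Step 1: 12-fold → factor 12
Step 2: 20 μL + 140 μL = 160 μL total → factor 160/20 = 8
Step 3: 10-fold → factor 10
Step 4: 50 μL + 950 μL = 1000 μL total → factor 1000/50 = 20
Step 5: 200 μL + 400 μL = 600 μL total → factor 600/200 = 3
Overall dilution factor = 12 × 8 × 10 × 20 × 3 = 57600
Final = 5.00 × 10^6 cells/mL / 57600 = 86.8 cells/mL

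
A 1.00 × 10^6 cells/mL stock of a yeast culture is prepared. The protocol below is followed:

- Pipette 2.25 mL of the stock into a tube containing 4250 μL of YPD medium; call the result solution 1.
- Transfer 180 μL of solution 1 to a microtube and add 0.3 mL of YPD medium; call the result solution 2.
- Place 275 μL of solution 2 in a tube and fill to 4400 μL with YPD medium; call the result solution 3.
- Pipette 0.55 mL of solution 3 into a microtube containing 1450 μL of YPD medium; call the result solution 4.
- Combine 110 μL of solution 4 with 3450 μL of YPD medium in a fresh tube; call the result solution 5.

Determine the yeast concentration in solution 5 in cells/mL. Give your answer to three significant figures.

68.9 cells/mL

Step 1: 2.25 mL + 4250 μL = 6.5 mL total → factor 6.5/2.25 = 2.8889
Step 2: 180 μL + 0.3 mL = 480 μL total → factor 480/180 = 2.6667
Step 3: 275 μL brought to 4400 μL → factor 4400/275 = 16
Step 4: 0.55 mL + 1450 μL = 2 mL total → factor 2/0.55 = 3.6364
Step 5: 110 μL + 3450 μL = 3560 μL total → factor 3560/110 = 32.364
Overall dilution factor = 2.8889 × 2.6667 × 16 × 3.6364 × 32.364 = 14506
Final = 1.00 × 10^6 cells/mL / 14506 = 68.9 cells/mL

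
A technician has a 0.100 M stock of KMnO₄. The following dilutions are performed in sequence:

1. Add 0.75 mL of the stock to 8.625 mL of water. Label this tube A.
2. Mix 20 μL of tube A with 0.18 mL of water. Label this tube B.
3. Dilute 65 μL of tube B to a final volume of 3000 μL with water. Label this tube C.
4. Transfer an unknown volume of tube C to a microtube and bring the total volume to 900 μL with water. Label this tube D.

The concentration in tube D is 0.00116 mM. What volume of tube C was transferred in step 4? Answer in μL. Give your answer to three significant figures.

Step 1: 0.75 mL + 8.625 mL = 9.375 mL total → factor 9.375/0.75 = 12.5
Step 2: 20 μL + 0.18 mL = 200 μL total → factor 200/20 = 10
Step 3: 65 μL brought to 3000 μL → factor 3000/65 = 46.154
Step 4: v brought to 900 μL → factor = 900 μL/v
Product of known-step factors = 5769.2
Overall factor = 0.100 M / (0.00116 mM) = 86207
Step-4 factor = 86207 / 5769.2 = 14.943
v = 900 μL / 14.943 = 60.2 μL

60.2 μL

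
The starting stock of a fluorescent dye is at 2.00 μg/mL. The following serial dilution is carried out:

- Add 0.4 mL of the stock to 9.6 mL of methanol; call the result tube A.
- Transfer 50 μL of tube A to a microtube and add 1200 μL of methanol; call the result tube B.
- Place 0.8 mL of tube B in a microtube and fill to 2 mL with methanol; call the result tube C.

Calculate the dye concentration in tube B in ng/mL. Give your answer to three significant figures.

Step 1: 0.4 mL + 9.6 mL = 10 mL total → factor 10/0.4 = 25
Step 2: 50 μL + 1200 μL = 1250 μL total → factor 1250/50 = 25
Dilution factor through tube B = 25 × 25 = 625
[tube B] = 2.00 μg/mL / 625 = 0.003200 μg/mL = 3.20 ng/mL

3.20 ng/mL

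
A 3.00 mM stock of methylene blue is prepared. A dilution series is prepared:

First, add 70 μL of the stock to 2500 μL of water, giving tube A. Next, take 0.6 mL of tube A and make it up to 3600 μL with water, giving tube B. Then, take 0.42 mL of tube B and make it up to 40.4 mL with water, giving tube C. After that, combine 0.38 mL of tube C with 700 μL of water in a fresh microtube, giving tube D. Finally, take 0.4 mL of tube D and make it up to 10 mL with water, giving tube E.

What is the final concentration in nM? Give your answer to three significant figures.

1.99 nM

Step 1: 70 μL + 2500 μL = 2570 μL total → factor 2570/70 = 36.714
Step 2: 0.6 mL brought to 3600 μL → factor 3.6/0.6 = 6
Step 3: 0.42 mL brought to 40.4 mL → factor 40.4/0.42 = 96.19
Step 4: 0.38 mL + 700 μL = 1.08 mL total → factor 1.08/0.38 = 2.8421
Step 5: 0.4 mL brought to 10 mL → factor 10/0.4 = 25
Overall dilution factor = 36.714 × 6 × 96.19 × 2.8421 × 25 = 1.5056 × 10^6
Final = 3.00 mM / 1.5056 × 10^6 = 1.993 × 10^-6 mM = 1.99 nM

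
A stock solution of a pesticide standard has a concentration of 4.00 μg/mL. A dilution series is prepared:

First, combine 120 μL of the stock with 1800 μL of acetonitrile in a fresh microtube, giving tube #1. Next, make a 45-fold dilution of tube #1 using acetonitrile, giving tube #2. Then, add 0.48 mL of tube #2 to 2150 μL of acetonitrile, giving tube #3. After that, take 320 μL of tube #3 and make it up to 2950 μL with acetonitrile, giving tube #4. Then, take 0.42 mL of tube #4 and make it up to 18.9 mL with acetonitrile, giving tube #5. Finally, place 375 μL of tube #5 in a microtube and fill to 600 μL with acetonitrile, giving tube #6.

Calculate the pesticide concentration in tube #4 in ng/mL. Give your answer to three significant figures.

0.110 ng/mL

Step 1: 120 μL + 1800 μL = 1920 μL total → factor 1920/120 = 16
Step 2: 45-fold → factor 45
Step 3: 0.48 mL + 2150 μL = 2.63 mL total → factor 2.63/0.48 = 5.4792
Step 4: 320 μL brought to 2950 μL → factor 2950/320 = 9.2188
Dilution factor through tube #4 = 16 × 45 × 5.4792 × 9.2188 = 36368
[tube #4] = 4.00 μg/mL / 36368 = 0.0001100 μg/mL = 0.110 ng/mL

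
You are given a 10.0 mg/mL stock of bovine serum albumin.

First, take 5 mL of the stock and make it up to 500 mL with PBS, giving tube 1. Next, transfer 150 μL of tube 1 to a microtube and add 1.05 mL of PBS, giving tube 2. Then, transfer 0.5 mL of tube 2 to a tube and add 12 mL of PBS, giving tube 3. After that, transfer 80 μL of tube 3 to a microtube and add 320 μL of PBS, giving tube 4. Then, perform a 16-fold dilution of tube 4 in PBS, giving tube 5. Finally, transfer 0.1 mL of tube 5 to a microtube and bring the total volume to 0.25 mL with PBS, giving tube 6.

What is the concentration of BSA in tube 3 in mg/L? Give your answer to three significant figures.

Step 1: 5 mL brought to 500 mL → factor 500/5 = 100
Step 2: 150 μL + 1.05 mL = 1200 μL total → factor 1200/150 = 8
Step 3: 0.5 mL + 12 mL = 12.5 mL total → factor 12.5/0.5 = 25
Dilution factor through tube 3 = 100 × 8 × 25 = 20000
[tube 3] = 10.0 mg/mL / 20000 = 0.0005000 mg/mL = 0.500 mg/L

0.500 mg/L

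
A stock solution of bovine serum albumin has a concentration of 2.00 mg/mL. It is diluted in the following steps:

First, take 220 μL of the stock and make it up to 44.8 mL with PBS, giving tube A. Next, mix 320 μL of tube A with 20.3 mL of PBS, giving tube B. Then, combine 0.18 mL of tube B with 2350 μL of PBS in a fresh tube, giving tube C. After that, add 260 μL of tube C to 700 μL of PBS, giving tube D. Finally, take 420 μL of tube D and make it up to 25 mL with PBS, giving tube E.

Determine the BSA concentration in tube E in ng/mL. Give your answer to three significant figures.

Step 1: 220 μL brought to 44.8 mL → factor 44800/220 = 203.64
Step 2: 320 μL + 20.3 mL = 20620 μL total → factor 20620/320 = 64.438
Step 3: 0.18 mL + 2350 μL = 2.53 mL total → factor 2.53/0.18 = 14.056
Step 4: 260 μL + 700 μL = 960 μL total → factor 960/260 = 3.6923
Step 5: 420 μL brought to 25 mL → factor 25000/420 = 59.524
Overall dilution factor = 203.64 × 64.438 × 14.056 × 3.6923 × 59.524 = 4.0535 × 10^7
Final = 2.00 mg/mL / 4.0535 × 10^7 = 4.934 × 10^-8 mg/mL = 0.0493 ng/mL

0.0493 ng/mL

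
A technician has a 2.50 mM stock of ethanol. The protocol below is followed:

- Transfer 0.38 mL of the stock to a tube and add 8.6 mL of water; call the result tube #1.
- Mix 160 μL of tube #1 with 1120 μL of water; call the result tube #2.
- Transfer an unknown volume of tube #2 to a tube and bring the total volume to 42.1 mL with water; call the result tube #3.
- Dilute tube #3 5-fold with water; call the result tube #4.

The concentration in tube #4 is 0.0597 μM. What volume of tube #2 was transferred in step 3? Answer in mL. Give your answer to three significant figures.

0.950 mL

Step 1: 0.38 mL + 8.6 mL = 8.98 mL total → factor 8.98/0.38 = 23.632
Step 2: 160 μL + 1120 μL = 1280 μL total → factor 1280/160 = 8
Step 3: v brought to 42.1 mL → factor = 42.1 mL/v
Step 4: 5-fold → factor 5
Product of known-step factors = 945.26
Overall factor = 2.50 mM / (0.0597 μM) = 41876
Step-3 factor = 41876 / 945.26 = 44.301
v = 42.1 mL / 44.301 = 0.950 mL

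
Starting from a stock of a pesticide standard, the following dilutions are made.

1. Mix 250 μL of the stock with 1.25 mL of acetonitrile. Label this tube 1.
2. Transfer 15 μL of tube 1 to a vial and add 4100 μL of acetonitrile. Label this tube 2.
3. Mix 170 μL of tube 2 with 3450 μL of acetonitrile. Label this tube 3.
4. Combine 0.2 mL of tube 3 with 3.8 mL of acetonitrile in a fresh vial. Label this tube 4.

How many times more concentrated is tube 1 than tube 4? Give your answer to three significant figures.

Step 1: 250 μL + 1.25 mL = 1500 μL total → factor 1500/250 = 6
Step 2: 15 μL + 4100 μL = 4115 μL total → factor 4115/15 = 274.33
Step 3: 170 μL + 3450 μL = 3620 μL total → factor 3620/170 = 21.294
Step 4: 0.2 mL + 3.8 mL = 4 mL total → factor 4/0.2 = 20
Dilution factor to tube 1 = 6; to tube 4 = 7.01 × 10^5
[tube 1]/[tube 4] = (factor to tube 4)/(factor to tube 1) = 7.01 × 10^5/6 = 1.17 × 10^5

1.17 × 10^5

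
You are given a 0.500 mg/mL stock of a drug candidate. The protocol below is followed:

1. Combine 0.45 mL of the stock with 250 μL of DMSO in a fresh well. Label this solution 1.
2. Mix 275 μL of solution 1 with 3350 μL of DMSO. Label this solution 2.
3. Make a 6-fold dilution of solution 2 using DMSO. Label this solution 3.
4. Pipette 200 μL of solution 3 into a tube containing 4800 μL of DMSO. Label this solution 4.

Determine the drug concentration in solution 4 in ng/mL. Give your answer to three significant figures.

163 ng/mL

Step 1: 0.45 mL + 250 μL = 0.7 mL total → factor 0.7/0.45 = 1.5556
Step 2: 275 μL + 3350 μL = 3625 μL total → factor 3625/275 = 13.182
Step 3: 6-fold → factor 6
Step 4: 200 μL + 4800 μL = 5000 μL total → factor 5000/200 = 25
Overall dilution factor = 1.5556 × 13.182 × 6 × 25 = 3075.8
Final = 0.500 mg/mL / 3075.8 = 0.0001626 mg/mL = 163 ng/mL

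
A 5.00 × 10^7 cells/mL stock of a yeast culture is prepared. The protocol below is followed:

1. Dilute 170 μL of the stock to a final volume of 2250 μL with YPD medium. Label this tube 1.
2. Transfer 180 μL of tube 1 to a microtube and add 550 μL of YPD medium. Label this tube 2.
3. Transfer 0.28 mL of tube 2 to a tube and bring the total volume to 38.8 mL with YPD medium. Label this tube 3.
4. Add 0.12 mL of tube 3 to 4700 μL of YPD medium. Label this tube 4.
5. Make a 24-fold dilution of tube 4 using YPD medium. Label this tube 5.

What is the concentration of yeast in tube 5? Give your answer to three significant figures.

Step 1: 170 μL brought to 2250 μL → factor 2250/170 = 13.235
Step 2: 180 μL + 550 μL = 730 μL total → factor 730/180 = 4.0556
Step 3: 0.28 mL brought to 38.8 mL → factor 38.8/0.28 = 138.57
Step 4: 0.12 mL + 4700 μL = 4.82 mL total → factor 4.82/0.12 = 40.167
Step 5: 24-fold → factor 24
Overall dilution factor = 13.235 × 4.0556 × 138.57 × 40.167 × 24 = 7.1703 × 10^6
Final = 5.00 × 10^7 cells/mL / 7.1703 × 10^6 = 6.97 cells/mL

6.97 cells/mL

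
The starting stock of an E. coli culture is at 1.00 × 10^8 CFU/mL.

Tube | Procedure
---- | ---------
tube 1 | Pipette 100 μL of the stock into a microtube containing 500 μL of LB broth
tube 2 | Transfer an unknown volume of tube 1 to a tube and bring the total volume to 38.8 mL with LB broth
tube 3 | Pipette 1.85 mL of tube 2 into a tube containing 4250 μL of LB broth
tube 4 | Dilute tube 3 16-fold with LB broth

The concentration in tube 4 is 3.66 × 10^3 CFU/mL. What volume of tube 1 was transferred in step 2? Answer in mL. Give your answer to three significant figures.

Step 1: 100 μL + 500 μL = 600 μL total → factor 600/100 = 6
Step 2: v brought to 38.8 mL → factor = 38.8 mL/v
Step 3: 1.85 mL + 4250 μL = 6.1 mL total → factor 6.1/1.85 = 3.2973
Step 4: 16-fold → factor 16
Product of known-step factors = 316.54
Overall factor = 1.00 × 10^8 CFU/mL / (3.66 × 10^3 CFU/mL) = 27322
Step-2 factor = 27322 / 316.54 = 86.316
v = 38.8 mL / 86.316 = 0.450 mL

0.450 mL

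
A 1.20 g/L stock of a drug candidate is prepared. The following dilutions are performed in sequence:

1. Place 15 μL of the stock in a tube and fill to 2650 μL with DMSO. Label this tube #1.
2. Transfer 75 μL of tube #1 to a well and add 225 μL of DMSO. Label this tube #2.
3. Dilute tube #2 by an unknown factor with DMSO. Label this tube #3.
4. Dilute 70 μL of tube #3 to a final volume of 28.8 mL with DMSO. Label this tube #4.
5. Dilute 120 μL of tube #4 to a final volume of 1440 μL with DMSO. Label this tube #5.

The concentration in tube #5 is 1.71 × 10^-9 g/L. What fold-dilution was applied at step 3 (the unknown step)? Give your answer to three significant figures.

Step 1: 15 μL brought to 2650 μL → factor 2650/15 = 176.67
Step 2: 75 μL + 225 μL = 300 μL total → factor 300/75 = 4
Step 3: unknown factor x
Step 4: 70 μL brought to 28.8 mL → factor 28800/70 = 411.43
Step 5: 120 μL brought to 1440 μL → factor 1440/120 = 12
Product of known-step factors = 3.4889 × 10^6
Overall factor = 1.20 g/L / (1.71 × 10^-9 g/L) = 7.0175 × 10^8
x = 7.0175 × 10^8 / 3.4889 × 10^6 = 201

201-fold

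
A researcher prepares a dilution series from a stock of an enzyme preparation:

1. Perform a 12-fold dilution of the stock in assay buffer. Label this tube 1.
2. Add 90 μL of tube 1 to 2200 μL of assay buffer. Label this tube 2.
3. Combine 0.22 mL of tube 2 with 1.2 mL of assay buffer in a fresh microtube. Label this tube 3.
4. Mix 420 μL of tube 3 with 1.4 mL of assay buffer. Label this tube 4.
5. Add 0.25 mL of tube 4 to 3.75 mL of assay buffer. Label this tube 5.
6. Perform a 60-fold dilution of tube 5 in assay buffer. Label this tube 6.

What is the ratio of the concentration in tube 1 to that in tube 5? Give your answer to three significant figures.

1.14 × 10^4

Step 1: 12-fold → factor 12
Step 2: 90 μL + 2200 μL = 2290 μL total → factor 2290/90 = 25.444
Step 3: 0.22 mL + 1.2 mL = 1.42 mL total → factor 1.42/0.22 = 6.4545
Step 4: 420 μL + 1.4 mL = 1820 μL total → factor 1820/420 = 4.3333
Step 5: 0.25 mL + 3.75 mL = 4 mL total → factor 4/0.25 = 16
Dilution factor to tube 1 = 12; to tube 5 = 1.3664 × 10^5
[tube 1]/[tube 5] = (factor to tube 5)/(factor to tube 1) = 1.3664 × 10^5/12 = 1.14 × 10^4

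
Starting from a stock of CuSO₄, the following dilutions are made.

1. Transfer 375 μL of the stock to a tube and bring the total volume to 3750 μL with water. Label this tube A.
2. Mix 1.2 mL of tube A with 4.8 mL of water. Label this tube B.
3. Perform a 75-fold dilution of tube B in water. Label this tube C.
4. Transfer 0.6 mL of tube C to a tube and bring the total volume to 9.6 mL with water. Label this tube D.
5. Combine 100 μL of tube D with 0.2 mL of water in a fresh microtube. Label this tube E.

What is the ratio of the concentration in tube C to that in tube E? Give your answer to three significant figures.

Step 1: 375 μL brought to 3750 μL → factor 3750/375 = 10
Step 2: 1.2 mL + 4.8 mL = 6 mL total → factor 6/1.2 = 5
Step 3: 75-fold → factor 75
Step 4: 0.6 mL brought to 9.6 mL → factor 9.6/0.6 = 16
Step 5: 100 μL + 0.2 mL = 300 μL total → factor 300/100 = 3
Dilution factor to tube C = 3750; to tube E = 1.8 × 10^5
[tube C]/[tube E] = (factor to tube E)/(factor to tube C) = 1.8 × 10^5/3750 = 48.0

48.0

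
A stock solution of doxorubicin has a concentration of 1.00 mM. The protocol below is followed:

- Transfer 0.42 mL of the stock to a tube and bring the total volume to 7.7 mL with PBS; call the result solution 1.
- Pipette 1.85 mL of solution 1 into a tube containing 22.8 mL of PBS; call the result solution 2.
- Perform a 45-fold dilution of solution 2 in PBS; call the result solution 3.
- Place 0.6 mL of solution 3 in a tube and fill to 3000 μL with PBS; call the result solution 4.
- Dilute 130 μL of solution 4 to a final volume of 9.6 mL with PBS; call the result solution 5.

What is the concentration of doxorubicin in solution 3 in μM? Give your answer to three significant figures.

Step 1: 0.42 mL brought to 7.7 mL → factor 7.7/0.42 = 18.333
Step 2: 1.85 mL + 22.8 mL = 24.65 mL total → factor 24.65/1.85 = 13.324
Step 3: 45-fold → factor 45
Dilution factor through solution 3 = 18.333 × 13.324 × 45 = 10993
[solution 3] = 1.00 mM / 10993 = 9.097 × 10^-5 mM = 0.0910 μM

0.0910 μM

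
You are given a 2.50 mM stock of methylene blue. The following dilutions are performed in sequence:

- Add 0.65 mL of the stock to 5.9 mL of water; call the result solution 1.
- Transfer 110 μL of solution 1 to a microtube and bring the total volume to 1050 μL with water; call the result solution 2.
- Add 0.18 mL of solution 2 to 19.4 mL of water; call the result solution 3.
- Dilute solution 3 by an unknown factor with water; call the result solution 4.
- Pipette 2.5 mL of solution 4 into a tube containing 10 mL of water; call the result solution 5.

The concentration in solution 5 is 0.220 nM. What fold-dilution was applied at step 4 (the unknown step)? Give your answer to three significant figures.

Step 1: 0.65 mL + 5.9 mL = 6.55 mL total → factor 6.55/0.65 = 10.077
Step 2: 110 μL brought to 1050 μL → factor 1050/110 = 9.5455
Step 3: 0.18 mL + 19.4 mL = 19.58 mL total → factor 19.58/0.18 = 108.78
Step 4: unknown factor x
Step 5: 2.5 mL + 10 mL = 12.5 mL total → factor 12.5/2.5 = 5
Product of known-step factors = 52316
Overall factor = 2.50 mM / (0.220 nM) = 1.1364 × 10^7
x = 1.1364 × 10^7 / 52316 = 217

217-fold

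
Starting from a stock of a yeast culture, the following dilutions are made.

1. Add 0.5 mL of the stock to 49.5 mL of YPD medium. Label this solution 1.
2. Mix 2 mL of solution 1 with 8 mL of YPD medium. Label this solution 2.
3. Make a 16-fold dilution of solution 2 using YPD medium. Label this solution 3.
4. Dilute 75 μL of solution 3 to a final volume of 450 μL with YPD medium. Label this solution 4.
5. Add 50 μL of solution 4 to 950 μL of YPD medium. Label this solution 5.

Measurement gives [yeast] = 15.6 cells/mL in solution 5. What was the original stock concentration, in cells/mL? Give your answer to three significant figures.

1.50 × 10^7 cells/mL

Step 1: 0.5 mL + 49.5 mL = 50 mL total → factor 50/0.5 = 100
Step 2: 2 mL + 8 mL = 10 mL total → factor 10/2 = 5
Step 3: 16-fold → factor 16
Step 4: 75 μL brought to 450 μL → factor 450/75 = 6
Step 5: 50 μL + 950 μL = 1000 μL total → factor 1000/50 = 20
Overall dilution factor = 100 × 5 × 16 × 6 × 20 = 9.6 × 10^5
Stock = 15.6 cells/mL × 9.6 × 10^5 = 1.50 × 10^7 cells/mL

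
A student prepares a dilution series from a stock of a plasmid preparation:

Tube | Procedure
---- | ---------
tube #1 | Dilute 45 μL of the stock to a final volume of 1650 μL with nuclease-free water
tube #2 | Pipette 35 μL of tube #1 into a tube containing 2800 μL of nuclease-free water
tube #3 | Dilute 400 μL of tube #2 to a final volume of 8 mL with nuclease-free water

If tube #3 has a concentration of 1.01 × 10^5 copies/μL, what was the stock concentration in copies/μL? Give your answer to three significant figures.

Step 1: 45 μL brought to 1650 μL → factor 1650/45 = 36.667
Step 2: 35 μL + 2800 μL = 2835 μL total → factor 2835/35 = 81
Step 3: 400 μL brought to 8 mL → factor 8000/400 = 20
Overall dilution factor = 36.667 × 81 × 20 = 59400
Stock = 1.01 × 10^5 copies/μL × 59400 = 6.00 × 10^9 copies/μL

6.00 × 10^9 copies/μL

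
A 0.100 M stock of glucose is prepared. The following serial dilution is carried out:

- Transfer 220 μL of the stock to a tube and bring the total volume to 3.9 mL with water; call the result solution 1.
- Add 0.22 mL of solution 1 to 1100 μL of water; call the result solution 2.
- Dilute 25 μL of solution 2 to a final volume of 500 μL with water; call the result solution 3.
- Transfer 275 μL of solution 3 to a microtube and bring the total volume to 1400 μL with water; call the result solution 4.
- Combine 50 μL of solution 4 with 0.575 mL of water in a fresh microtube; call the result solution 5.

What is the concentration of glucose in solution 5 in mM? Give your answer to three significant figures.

0.000739 mM

Step 1: 220 μL brought to 3.9 mL → factor 3900/220 = 17.727
Step 2: 0.22 mL + 1100 μL = 1.32 mL total → factor 1.32/0.22 = 6
Step 3: 25 μL brought to 500 μL → factor 500/25 = 20
Step 4: 275 μL brought to 1400 μL → factor 1400/275 = 5.0909
Step 5: 50 μL + 0.575 mL = 625 μL total → factor 625/50 = 12.5
Overall dilution factor = 17.727 × 6 × 20 × 5.0909 × 12.5 = 1.3537 × 10^5
Final = 0.100 M / 1.3537 × 10^5 = 7.387 × 10^-7 M = 0.000739 mM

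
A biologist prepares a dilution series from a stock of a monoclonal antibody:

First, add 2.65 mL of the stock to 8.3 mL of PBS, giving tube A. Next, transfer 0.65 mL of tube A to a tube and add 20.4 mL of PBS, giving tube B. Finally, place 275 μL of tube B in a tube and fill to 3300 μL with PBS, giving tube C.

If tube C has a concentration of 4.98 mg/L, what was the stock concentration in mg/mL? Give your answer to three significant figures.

Step 1: 2.65 mL + 8.3 mL = 10.95 mL total → factor 10.95/2.65 = 4.1321
Step 2: 0.65 mL + 20.4 mL = 21.05 mL total → factor 21.05/0.65 = 32.385
Step 3: 275 μL brought to 3300 μL → factor 3300/275 = 12
Overall dilution factor = 4.1321 × 32.385 × 12 = 1605.8
Stock = 4.98 mg/L × 1605.8 = 7997 mg/L = 8.00 mg/mL

8.00 mg/mL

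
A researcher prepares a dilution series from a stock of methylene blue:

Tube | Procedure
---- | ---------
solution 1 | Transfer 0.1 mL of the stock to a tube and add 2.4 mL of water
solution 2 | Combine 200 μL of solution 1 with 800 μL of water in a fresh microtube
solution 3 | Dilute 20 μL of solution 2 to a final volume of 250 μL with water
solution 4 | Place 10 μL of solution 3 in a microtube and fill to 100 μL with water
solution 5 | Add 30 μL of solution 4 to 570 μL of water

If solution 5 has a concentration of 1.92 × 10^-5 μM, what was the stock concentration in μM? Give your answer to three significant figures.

Step 1: 0.1 mL + 2.4 mL = 2.5 mL total → factor 2.5/0.1 = 25
Step 2: 200 μL + 800 μL = 1000 μL total → factor 1000/200 = 5
Step 3: 20 μL brought to 250 μL → factor 250/20 = 12.5
Step 4: 10 μL brought to 100 μL → factor 100/10 = 10
Step 5: 30 μL + 570 μL = 600 μL total → factor 600/30 = 20
Overall dilution factor = 25 × 5 × 12.5 × 10 × 20 = 3.125 × 10^5
Stock = 1.92 × 10^-5 μM × 3.125 × 10^5 = 6.00 μM

6.00 μM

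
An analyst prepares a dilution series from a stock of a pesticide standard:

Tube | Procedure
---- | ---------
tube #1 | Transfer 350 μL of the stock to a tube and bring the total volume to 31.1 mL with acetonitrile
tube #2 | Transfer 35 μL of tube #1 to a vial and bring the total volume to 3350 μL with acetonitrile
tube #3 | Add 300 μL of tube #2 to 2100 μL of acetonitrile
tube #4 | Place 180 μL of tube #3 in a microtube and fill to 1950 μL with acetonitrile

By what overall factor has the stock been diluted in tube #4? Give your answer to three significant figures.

7.37 × 10^5

Step 1: 350 μL brought to 31.1 mL → factor 31100/350 = 88.857
Step 2: 35 μL brought to 3350 μL → factor 3350/35 = 95.714
Step 3: 300 μL + 2100 μL = 2400 μL total → factor 2400/300 = 8
Step 4: 180 μL brought to 1950 μL → factor 1950/180 = 10.833
Overall dilution factor = 88.857 × 95.714 × 8 × 10.833 = 7.3709 × 10^5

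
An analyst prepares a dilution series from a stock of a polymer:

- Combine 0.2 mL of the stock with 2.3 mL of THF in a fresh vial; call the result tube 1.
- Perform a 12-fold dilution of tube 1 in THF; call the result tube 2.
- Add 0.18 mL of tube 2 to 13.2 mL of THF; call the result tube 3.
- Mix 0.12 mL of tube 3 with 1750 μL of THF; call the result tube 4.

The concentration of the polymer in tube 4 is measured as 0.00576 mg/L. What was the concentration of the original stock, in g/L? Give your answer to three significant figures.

Step 1: 0.2 mL + 2.3 mL = 2.5 mL total → factor 2.5/0.2 = 12.5
Step 2: 12-fold → factor 12
Step 3: 0.18 mL + 13.2 mL = 13.38 mL total → factor 13.38/0.18 = 74.333
Step 4: 0.12 mL + 1750 μL = 1.87 mL total → factor 1.87/0.12 = 15.583
Overall dilution factor = 12.5 × 12 × 74.333 × 15.583 = 1.7375 × 10^5
Stock = 0.00576 mg/L × 1.7375 × 10^5 = 1001 mg/L = 1.00 g/L

1.00 g/L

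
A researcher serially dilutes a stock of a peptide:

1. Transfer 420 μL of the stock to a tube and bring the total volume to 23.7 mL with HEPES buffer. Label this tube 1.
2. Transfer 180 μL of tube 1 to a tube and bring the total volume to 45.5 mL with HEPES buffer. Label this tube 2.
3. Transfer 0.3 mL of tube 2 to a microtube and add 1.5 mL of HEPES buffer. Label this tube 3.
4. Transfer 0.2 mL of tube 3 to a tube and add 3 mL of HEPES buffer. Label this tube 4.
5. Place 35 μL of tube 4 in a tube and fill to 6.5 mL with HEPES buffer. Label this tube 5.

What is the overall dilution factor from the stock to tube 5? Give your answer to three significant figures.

Step 1: 420 μL brought to 23.7 mL → factor 23700/420 = 56.429
Step 2: 180 μL brought to 45.5 mL → factor 45500/180 = 252.78
Step 3: 0.3 mL + 1.5 mL = 1.8 mL total → factor 1.8/0.3 = 6
Step 4: 0.2 mL + 3 mL = 3.2 mL total → factor 3.2/0.2 = 16
Step 5: 35 μL brought to 6.5 mL → factor 6500/35 = 185.71
Overall dilution factor = 56.429 × 252.78 × 6 × 16 × 185.71 = 2.543 × 10^8

2.54 × 10^8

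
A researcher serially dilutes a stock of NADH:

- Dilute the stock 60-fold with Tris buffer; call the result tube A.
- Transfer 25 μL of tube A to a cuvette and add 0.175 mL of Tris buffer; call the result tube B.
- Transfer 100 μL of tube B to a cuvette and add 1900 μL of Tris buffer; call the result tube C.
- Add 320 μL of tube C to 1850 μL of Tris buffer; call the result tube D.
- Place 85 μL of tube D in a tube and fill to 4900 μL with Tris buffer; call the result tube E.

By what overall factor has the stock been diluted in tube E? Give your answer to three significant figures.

3.75 × 10^6

Step 1: 60-fold → factor 60
Step 2: 25 μL + 0.175 mL = 200 μL total → factor 200/25 = 8
Step 3: 100 μL + 1900 μL = 2000 μL total → factor 2000/100 = 20
Step 4: 320 μL + 1850 μL = 2170 μL total → factor 2170/320 = 6.7812
Step 5: 85 μL brought to 4900 μL → factor 4900/85 = 57.647
Overall dilution factor = 60 × 8 × 20 × 6.7812 × 57.647 = 3.7528 × 10^6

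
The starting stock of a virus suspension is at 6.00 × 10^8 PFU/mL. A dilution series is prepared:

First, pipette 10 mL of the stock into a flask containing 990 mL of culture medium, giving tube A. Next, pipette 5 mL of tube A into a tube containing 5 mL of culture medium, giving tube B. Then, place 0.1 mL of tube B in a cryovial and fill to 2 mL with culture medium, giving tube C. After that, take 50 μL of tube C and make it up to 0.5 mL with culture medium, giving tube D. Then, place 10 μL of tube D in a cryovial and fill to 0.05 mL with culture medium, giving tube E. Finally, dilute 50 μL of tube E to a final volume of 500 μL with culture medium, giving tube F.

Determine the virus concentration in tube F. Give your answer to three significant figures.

Step 1: 10 mL + 990 mL = 1000 mL total → factor 1000/10 = 100
Step 2: 5 mL + 5 mL = 10 mL total → factor 10/5 = 2
Step 3: 0.1 mL brought to 2 mL → factor 2/0.1 = 20
Step 4: 50 μL brought to 0.5 mL → factor 500/50 = 10
Step 5: 10 μL brought to 0.05 mL → factor 50/10 = 5
Step 6: 50 μL brought to 500 μL → factor 500/50 = 10
Overall dilution factor = 100 × 2 × 20 × 10 × 5 × 10 = 2 × 10^6
Final = 6.00 × 10^8 PFU/mL / 2 × 10^6 = 300 PFU/mL

300 PFU/mL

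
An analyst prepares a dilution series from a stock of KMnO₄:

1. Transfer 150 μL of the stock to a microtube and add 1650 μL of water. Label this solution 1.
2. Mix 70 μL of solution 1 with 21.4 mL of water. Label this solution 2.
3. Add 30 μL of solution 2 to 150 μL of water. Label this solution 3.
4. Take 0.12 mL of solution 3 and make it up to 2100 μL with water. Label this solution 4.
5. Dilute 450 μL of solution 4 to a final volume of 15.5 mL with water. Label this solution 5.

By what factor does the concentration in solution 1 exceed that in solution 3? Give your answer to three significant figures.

1.84 × 10^3

Step 1: 150 μL + 1650 μL = 1800 μL total → factor 1800/150 = 12
Step 2: 70 μL + 21.4 mL = 21470 μL total → factor 21470/70 = 306.71
Step 3: 30 μL + 150 μL = 180 μL total → factor 180/30 = 6
Dilution factor to solution 1 = 12; to solution 3 = 22083
[solution 1]/[solution 3] = (factor to solution 3)/(factor to solution 1) = 22083/12 = 1.84 × 10^3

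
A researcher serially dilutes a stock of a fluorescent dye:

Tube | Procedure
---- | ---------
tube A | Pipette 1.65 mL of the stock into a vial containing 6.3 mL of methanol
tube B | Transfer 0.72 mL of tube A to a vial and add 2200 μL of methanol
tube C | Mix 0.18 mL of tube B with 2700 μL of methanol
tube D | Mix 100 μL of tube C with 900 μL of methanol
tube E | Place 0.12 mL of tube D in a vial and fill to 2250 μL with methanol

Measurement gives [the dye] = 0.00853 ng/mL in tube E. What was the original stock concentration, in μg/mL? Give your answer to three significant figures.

Step 1: 1.65 mL + 6.3 mL = 7.95 mL total → factor 7.95/1.65 = 4.8182
Step 2: 0.72 mL + 2200 μL = 2.92 mL total → factor 2.92/0.72 = 4.0556
Step 3: 0.18 mL + 2700 μL = 2.88 mL total → factor 2.88/0.18 = 16
Step 4: 100 μL + 900 μL = 1000 μL total → factor 1000/100 = 10
Step 5: 0.12 mL brought to 2250 μL → factor 2.25/0.12 = 18.75
Overall dilution factor = 4.8182 × 4.0556 × 16 × 10 × 18.75 = 58621
Stock = 0.00853 ng/mL × 58621 = 500.0 ng/mL = 0.500 μg/mL

0.500 μg/mL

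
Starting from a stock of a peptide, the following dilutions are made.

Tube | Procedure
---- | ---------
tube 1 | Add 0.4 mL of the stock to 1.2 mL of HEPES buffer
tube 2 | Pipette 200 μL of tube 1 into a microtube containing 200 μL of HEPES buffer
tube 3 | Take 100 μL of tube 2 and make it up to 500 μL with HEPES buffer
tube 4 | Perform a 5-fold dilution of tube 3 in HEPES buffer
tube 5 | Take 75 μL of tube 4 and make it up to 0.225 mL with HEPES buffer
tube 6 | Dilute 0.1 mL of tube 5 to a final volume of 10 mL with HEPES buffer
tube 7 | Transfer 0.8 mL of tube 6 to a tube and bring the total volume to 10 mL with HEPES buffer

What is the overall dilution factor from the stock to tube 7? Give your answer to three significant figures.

7.50 × 10^5

Step 1: 0.4 mL + 1.2 mL = 1.6 mL total → factor 1.6/0.4 = 4
Step 2: 200 μL + 200 μL = 400 μL total → factor 400/200 = 2
Step 3: 100 μL brought to 500 μL → factor 500/100 = 5
Step 4: 5-fold → factor 5
Step 5: 75 μL brought to 0.225 mL → factor 225/75 = 3
Step 6: 0.1 mL brought to 10 mL → factor 10/0.1 = 100
Step 7: 0.8 mL brought to 10 mL → factor 10/0.8 = 12.5
Overall dilution factor = 4 × 2 × 5 × 5 × 3 × 100 × 12.5 = 7.5 × 10^5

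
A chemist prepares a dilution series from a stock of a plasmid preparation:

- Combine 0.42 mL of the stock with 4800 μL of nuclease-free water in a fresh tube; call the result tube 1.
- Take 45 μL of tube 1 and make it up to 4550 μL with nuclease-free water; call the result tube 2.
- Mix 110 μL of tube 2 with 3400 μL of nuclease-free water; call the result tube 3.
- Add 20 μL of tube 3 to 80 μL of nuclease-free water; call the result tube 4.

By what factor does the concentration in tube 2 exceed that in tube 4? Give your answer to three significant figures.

160

Step 1: 0.42 mL + 4800 μL = 5.22 mL total → factor 5.22/0.42 = 12.429
Step 2: 45 μL brought to 4550 μL → factor 4550/45 = 101.11
Step 3: 110 μL + 3400 μL = 3510 μL total → factor 3510/110 = 31.909
Step 4: 20 μL + 80 μL = 100 μL total → factor 100/20 = 5
Dilution factor to tube 2 = 1256.7; to tube 4 = 2.005 × 10^5
[tube 2]/[tube 4] = (factor to tube 4)/(factor to tube 2) = 2.005 × 10^5/1256.7 = 160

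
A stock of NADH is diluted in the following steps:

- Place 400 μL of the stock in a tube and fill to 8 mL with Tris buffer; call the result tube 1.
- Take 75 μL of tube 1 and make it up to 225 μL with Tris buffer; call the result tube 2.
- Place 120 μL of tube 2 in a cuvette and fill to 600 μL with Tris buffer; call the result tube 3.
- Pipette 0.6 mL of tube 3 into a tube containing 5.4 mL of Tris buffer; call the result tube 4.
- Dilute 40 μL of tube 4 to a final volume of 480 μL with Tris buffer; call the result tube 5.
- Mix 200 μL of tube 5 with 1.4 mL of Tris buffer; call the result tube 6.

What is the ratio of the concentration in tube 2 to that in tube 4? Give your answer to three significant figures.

Step 1: 400 μL brought to 8 mL → factor 8000/400 = 20
Step 2: 75 μL brought to 225 μL → factor 225/75 = 3
Step 3: 120 μL brought to 600 μL → factor 600/120 = 5
Step 4: 0.6 mL + 5.4 mL = 6 mL total → factor 6/0.6 = 10
Dilution factor to tube 2 = 60; to tube 4 = 3000
[tube 2]/[tube 4] = (factor to tube 4)/(factor to tube 2) = 3000/60 = 50.0

50.0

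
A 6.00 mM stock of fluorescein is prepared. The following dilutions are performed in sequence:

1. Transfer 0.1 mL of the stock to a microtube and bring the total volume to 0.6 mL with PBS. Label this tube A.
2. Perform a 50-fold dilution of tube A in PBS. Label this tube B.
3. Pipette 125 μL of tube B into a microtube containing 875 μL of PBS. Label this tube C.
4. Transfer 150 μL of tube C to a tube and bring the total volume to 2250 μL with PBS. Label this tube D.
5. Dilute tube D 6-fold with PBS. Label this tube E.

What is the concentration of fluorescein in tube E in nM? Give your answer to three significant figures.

27.8 nM

Step 1: 0.1 mL brought to 0.6 mL → factor 0.6/0.1 = 6
Step 2: 50-fold → factor 50
Step 3: 125 μL + 875 μL = 1000 μL total → factor 1000/125 = 8
Step 4: 150 μL brought to 2250 μL → factor 2250/150 = 15
Step 5: 6-fold → factor 6
Overall dilution factor = 6 × 50 × 8 × 15 × 6 = 2.16 × 10^5
Final = 6.00 mM / 2.16 × 10^5 = 2.778 × 10^-5 mM = 27.8 nM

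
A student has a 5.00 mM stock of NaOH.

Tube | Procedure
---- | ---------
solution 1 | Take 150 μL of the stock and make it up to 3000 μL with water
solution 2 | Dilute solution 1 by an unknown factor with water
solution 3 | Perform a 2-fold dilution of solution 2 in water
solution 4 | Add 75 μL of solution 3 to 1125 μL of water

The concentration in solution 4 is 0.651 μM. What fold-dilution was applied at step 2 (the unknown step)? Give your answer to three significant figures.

Step 1: 150 μL brought to 3000 μL → factor 3000/150 = 20
Step 2: unknown factor x
Step 3: 2-fold → factor 2
Step 4: 75 μL + 1125 μL = 1200 μL total → factor 1200/75 = 16
Product of known-step factors = 640
Overall factor = 5.00 mM / (0.651 μM) = 7680.5
x = 7680.5 / 640 = 12.0

12.0-fold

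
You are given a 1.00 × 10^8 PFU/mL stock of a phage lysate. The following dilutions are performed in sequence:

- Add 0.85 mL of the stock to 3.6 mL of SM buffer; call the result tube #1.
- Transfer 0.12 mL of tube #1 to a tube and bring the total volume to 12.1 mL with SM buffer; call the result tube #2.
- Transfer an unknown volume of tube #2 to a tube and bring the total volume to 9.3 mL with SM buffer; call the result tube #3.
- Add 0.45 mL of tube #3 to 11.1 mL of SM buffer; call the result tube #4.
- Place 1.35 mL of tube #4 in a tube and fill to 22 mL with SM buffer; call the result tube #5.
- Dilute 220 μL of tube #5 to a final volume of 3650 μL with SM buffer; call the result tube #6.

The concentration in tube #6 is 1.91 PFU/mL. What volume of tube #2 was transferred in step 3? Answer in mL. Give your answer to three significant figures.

Step 1: 0.85 mL + 3.6 mL = 4.45 mL total → factor 4.45/0.85 = 5.2353
Step 2: 0.12 mL brought to 12.1 mL → factor 12.1/0.12 = 100.83
Step 3: v brought to 9.3 mL → factor = 9.3 mL/v
Step 4: 0.45 mL + 11.1 mL = 11.55 mL total → factor 11.55/0.45 = 25.667
Step 5: 1.35 mL brought to 22 mL → factor 22/1.35 = 16.296
Step 6: 220 μL brought to 3650 μL → factor 3650/220 = 16.591
Product of known-step factors = 3.6633 × 10^6
Overall factor = 1.00 × 10^8 PFU/mL / (1.91 PFU/mL) = 5.2356 × 10^7
Step-3 factor = 5.2356 × 10^7 / 3.6633 × 10^6 = 14.292
v = 9.3 mL / 14.292 = 0.651 mL

0.651 mL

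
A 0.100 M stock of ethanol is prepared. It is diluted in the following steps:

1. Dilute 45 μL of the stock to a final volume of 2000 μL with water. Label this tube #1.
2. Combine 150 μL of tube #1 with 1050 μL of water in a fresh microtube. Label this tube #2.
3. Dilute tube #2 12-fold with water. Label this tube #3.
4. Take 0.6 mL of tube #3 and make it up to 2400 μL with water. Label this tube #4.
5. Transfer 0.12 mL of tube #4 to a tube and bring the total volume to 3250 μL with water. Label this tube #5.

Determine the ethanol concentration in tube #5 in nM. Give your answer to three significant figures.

Step 1: 45 μL brought to 2000 μL → factor 2000/45 = 44.444
Step 2: 150 μL + 1050 μL = 1200 μL total → factor 1200/150 = 8
Step 3: 12-fold → factor 12
Step 4: 0.6 mL brought to 2400 μL → factor 2.4/0.6 = 4
Step 5: 0.12 mL brought to 3250 μL → factor 3.25/0.12 = 27.083
Overall dilution factor = 44.444 × 8 × 12 × 4 × 27.083 = 4.6222 × 10^5
Final = 0.100 M / 4.6222 × 10^5 = 2.163 × 10^-7 M = 216 nM

216 nM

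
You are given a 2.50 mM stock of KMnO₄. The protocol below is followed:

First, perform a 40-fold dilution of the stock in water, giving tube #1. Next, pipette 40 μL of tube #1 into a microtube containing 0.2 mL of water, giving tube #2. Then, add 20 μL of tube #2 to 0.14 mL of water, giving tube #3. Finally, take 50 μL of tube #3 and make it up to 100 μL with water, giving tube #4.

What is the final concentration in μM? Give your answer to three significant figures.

0.651 μM

Step 1: 40-fold → factor 40
Step 2: 40 μL + 0.2 mL = 240 μL total → factor 240/40 = 6
Step 3: 20 μL + 0.14 mL = 160 μL total → factor 160/20 = 8
Step 4: 50 μL brought to 100 μL → factor 100/50 = 2
Overall dilution factor = 40 × 6 × 8 × 2 = 3840
Final = 2.50 mM / 3840 = 0.0006510 mM = 0.651 μM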